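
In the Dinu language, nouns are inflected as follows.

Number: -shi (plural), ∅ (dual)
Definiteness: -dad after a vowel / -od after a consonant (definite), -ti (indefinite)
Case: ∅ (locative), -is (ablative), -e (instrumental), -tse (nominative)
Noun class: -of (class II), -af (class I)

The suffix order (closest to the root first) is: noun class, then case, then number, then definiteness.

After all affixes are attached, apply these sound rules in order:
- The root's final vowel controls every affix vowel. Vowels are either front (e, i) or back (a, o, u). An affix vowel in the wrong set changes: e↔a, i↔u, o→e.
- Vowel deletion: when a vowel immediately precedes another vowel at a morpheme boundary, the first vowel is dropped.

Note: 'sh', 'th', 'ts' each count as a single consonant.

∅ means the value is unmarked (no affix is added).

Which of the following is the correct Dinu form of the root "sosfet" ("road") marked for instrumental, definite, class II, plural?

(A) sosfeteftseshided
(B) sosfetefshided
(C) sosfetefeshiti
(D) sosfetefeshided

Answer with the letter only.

D

Attach noun class class II -of → sosfetof.
Attach case instrumental -e → sosfetofe.
Attach number plural -shi → sosfetofeshi.
Attach definiteness definite -dad (after vowel 'i') → sosfetofeshidad.
Apply vowel harmony: sosfetofeshidad → sosfetefeshided.
Vowel deletion: no change.
So the correct form is sosfetefeshided, option (D).
(A) sosfeteftseshided is wrong: it uses nominative instead of instrumental for case.
(C) sosfetefeshiti is wrong: it uses indefinite instead of definite for definiteness.
(B) sosfetefshided is wrong: it has the affixes in the wrong order.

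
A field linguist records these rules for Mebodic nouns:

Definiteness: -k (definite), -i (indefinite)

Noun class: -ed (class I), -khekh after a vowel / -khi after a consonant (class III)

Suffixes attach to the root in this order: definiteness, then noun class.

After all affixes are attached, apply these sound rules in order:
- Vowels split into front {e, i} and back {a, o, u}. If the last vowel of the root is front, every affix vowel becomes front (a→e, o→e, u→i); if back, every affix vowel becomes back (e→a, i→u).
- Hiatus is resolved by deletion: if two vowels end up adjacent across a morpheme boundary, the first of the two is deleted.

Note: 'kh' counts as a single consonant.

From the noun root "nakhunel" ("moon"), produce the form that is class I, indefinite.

Attach definiteness indefinite -i → nakhuneli.
Attach noun class class I -ed → nakhunelied.
Vowel harmony: no change.
Apply vowel deletion: nakhunelied → nakhuneled.

nakhuneled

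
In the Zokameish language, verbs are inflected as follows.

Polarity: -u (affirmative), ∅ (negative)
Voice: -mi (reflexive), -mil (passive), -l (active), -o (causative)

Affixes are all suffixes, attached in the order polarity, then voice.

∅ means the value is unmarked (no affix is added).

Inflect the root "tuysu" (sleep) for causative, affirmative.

Attach polarity affirmative -u → tuysuu.
Attach voice causative -o → tuysuuo.

tuysuuo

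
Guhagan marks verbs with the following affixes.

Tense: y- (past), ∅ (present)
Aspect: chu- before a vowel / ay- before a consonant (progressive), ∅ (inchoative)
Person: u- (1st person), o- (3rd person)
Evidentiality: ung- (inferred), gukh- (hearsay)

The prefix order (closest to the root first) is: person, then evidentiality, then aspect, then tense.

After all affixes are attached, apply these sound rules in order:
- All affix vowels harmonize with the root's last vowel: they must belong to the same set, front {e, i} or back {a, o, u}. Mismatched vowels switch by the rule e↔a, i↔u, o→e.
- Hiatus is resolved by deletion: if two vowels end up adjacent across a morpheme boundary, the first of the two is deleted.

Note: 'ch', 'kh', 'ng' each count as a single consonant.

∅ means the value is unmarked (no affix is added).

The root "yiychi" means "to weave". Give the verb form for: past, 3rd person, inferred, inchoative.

Attach person 3rd person o- → oyiychi.
Attach evidentiality inferred ung- → ungoyiychi.
aspect = inchoative: zero marking, form stays ungoyiychi.
Attach tense past y- → yungoyiychi.
Apply vowel harmony: yungoyiychi → yingeyiychi.
Vowel deletion: no change.

yingeyiychi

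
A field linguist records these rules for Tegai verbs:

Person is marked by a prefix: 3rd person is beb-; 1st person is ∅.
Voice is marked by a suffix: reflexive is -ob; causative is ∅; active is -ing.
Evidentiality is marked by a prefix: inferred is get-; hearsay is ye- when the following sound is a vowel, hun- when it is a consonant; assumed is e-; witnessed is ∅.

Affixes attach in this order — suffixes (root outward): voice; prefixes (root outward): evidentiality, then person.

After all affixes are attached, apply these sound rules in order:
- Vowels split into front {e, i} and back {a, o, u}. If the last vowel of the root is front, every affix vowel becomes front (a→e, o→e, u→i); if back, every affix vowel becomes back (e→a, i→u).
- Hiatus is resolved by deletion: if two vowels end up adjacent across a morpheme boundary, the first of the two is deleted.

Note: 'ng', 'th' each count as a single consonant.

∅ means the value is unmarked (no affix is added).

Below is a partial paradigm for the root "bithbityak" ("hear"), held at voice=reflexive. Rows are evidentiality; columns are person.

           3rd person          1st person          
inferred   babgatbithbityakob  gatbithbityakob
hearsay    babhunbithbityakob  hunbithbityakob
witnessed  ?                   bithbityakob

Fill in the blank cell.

evidentiality = witnessed: zero marking, form stays bithbityak.
Attach person 3rd person beb- → bebbithbityak.
Attach voice reflexive -ob → bebbithbityakob.
Apply vowel harmony: bebbithbityakob → babbithbityakob.
Vowel deletion: no change.

babbithbityakob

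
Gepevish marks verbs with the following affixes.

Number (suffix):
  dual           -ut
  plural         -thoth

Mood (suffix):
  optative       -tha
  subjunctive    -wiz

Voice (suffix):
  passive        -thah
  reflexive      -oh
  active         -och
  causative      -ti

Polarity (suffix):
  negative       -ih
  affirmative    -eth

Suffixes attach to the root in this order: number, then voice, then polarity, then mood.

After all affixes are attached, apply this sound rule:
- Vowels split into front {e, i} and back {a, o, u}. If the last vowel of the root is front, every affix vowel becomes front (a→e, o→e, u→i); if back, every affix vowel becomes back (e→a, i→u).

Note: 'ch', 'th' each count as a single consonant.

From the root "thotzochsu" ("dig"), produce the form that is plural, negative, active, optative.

Attach number plural -thoth → thotzochsuthoth.
Attach voice active -och → thotzochsuthothoch.
Attach polarity negative -ih → thotzochsuthothochih.
Attach mood optative -tha → thotzochsuthothochihtha.
Apply vowel harmony: thotzochsuthothochihtha → thotzochsuthothochuhtha.

thotzochsuthothochuhtha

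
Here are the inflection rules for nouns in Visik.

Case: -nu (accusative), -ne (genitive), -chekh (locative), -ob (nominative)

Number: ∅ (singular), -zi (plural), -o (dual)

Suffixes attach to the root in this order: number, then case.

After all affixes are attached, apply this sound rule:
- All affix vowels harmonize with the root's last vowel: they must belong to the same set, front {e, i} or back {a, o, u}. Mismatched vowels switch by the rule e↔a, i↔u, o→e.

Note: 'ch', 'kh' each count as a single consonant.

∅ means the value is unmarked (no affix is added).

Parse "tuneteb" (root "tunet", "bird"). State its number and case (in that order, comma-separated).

Segment: tunet-ob.
number: ∅ → singular.
case: -ob → nominative.

singular, nominative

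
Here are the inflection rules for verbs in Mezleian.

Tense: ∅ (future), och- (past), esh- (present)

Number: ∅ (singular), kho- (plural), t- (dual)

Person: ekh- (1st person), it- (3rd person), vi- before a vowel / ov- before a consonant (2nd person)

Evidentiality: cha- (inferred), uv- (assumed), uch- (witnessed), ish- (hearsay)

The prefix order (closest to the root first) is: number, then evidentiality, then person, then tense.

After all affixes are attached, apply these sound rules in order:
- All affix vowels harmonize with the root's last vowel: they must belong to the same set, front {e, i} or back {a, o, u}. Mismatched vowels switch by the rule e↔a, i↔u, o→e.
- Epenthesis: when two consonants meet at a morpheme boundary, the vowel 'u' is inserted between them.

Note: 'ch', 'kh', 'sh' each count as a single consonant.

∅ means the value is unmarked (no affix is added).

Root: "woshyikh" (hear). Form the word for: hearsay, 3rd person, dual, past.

Attach number dual t- → twoshyikh.
Attach evidentiality hearsay ish- → ishtwoshyikh.
Attach person 3rd person it- → itishtwoshyikh.
Attach tense past och- → ochitishtwoshyikh.
Apply vowel harmony: ochitishtwoshyikh → echitishtwoshyikh.
Apply epenthesis: echitishtwoshyikh → echitishutuwoshyikh.

echitishutuwoshyikh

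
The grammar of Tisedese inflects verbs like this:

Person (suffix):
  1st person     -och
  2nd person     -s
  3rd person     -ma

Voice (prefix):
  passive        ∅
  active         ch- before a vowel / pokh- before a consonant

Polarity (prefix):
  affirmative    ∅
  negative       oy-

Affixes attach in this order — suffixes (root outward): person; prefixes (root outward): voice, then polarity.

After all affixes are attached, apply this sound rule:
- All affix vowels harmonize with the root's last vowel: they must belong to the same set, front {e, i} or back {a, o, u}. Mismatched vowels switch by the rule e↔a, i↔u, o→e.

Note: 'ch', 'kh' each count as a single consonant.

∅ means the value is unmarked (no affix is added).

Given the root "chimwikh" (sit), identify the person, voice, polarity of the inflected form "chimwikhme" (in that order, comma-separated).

Segment: chimwikh-ma.
person: -ma → 3rd person.
voice: ∅ → passive.
polarity: ∅ → affirmative.

3rd person, passive, affirmative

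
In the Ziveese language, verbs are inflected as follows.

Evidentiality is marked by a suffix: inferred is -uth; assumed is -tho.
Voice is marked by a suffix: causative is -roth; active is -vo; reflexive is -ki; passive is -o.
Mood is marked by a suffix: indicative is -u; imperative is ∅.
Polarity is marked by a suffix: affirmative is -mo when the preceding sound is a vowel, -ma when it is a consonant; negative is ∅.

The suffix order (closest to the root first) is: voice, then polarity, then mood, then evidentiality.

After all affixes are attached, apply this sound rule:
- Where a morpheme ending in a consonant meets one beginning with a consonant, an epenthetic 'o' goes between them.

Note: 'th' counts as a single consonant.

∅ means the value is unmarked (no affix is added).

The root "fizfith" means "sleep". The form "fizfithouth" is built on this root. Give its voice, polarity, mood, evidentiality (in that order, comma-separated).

passive, negative, imperative, inferred

Segment: fizfith-o-uth.
voice: -o → passive.
polarity: ∅ → negative.
mood: ∅ → imperative.
evidentiality: -uth → inferred.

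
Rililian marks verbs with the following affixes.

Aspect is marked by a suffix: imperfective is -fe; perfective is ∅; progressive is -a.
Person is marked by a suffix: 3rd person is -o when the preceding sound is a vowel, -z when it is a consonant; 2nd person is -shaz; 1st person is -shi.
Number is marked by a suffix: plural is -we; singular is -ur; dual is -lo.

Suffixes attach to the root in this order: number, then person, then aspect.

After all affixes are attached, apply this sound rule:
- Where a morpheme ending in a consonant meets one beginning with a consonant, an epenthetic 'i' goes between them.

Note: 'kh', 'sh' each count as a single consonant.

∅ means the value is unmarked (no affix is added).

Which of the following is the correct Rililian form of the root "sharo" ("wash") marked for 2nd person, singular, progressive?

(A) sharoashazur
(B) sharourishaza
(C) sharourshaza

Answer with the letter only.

B

Attach number singular -ur → sharour.
Attach person 2nd person -shaz → sharourshaz.
Attach aspect progressive -a → sharourshaza.
Apply epenthesis: sharourshaza → sharourishaza.
So the correct form is sharourishaza, option (B).
(A) sharoashazur is wrong: it has the affixes in the wrong order.
(C) sharourshaza is wrong: it fails to apply the sound rule(s).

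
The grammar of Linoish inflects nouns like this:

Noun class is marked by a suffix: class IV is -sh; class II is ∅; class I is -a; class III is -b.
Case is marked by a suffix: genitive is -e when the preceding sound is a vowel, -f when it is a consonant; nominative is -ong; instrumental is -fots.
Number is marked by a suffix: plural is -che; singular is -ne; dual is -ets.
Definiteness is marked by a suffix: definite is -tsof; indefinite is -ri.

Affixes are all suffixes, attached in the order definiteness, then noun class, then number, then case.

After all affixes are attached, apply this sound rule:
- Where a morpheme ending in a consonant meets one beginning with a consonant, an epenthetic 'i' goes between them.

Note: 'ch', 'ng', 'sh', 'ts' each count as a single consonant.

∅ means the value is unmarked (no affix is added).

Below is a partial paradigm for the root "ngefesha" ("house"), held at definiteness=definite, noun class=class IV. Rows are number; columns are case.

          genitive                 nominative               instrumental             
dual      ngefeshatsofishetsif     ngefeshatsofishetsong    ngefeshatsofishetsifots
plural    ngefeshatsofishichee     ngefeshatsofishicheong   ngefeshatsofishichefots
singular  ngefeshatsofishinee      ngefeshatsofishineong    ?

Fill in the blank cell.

ngefeshatsofishinefots

Attach definiteness definite -tsof → ngefeshatsof.
Attach noun class class IV -sh → ngefeshatsofsh.
Attach number singular -ne → ngefeshatsofshne.
Attach case instrumental -fots → ngefeshatsofshnefots.
Apply epenthesis: ngefeshatsofshnefots → ngefeshatsofishinefots.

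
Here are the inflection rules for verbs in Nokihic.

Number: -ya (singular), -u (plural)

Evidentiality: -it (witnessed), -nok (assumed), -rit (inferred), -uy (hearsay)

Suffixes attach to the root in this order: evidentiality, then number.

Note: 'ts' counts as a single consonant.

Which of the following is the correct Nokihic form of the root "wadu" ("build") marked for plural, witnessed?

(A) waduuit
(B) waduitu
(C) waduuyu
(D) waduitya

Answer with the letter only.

B

Attach evidentiality witnessed -it → waduit.
Attach number plural -u → waduitu.
So the correct form is waduitu, option (B).
(C) waduuyu is wrong: it uses hearsay instead of witnessed for evidentiality.
(D) waduitya is wrong: it uses singular instead of plural for number.
(A) waduuit is wrong: it has the affixes in the wrong order.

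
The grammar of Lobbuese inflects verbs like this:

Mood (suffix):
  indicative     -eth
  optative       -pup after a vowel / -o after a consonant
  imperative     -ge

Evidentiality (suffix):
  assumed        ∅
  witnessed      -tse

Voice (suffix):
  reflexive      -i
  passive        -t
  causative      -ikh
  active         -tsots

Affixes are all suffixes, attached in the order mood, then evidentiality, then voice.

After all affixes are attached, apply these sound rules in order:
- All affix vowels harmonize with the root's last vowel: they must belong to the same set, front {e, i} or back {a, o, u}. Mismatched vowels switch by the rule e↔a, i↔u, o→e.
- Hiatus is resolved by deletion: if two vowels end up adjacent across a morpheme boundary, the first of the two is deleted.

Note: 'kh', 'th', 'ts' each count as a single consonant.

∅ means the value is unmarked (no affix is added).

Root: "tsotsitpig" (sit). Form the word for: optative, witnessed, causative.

Attach mood optative -o (after consonant 'g') → tsotsitpigo.
Attach evidentiality witnessed -tse → tsotsitpigotse.
Attach voice causative -ikh → tsotsitpigotseikh.
Apply vowel harmony: tsotsitpigotseikh → tsotsitpigetseikh.
Apply vowel deletion: tsotsitpigetseikh → tsotsitpigetsikh.

tsotsitpigetsikh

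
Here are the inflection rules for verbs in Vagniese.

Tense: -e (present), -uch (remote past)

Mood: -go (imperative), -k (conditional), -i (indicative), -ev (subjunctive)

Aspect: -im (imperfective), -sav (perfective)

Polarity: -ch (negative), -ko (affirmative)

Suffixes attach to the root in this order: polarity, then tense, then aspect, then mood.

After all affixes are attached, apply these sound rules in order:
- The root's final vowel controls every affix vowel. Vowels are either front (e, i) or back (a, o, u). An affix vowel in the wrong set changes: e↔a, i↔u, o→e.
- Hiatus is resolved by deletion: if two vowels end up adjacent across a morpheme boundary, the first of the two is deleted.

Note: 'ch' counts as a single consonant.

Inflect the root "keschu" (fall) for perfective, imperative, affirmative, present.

Attach polarity affirmative -ko → keschuko.
Attach tense present -e → keschukoe.
Attach aspect perfective -sav → keschukoesav.
Attach mood imperative -go → keschukoesavgo.
Apply vowel harmony: keschukoesavgo → keschukoasavgo.
Apply vowel deletion: keschukoasavgo → keschukasavgo.

keschukasavgo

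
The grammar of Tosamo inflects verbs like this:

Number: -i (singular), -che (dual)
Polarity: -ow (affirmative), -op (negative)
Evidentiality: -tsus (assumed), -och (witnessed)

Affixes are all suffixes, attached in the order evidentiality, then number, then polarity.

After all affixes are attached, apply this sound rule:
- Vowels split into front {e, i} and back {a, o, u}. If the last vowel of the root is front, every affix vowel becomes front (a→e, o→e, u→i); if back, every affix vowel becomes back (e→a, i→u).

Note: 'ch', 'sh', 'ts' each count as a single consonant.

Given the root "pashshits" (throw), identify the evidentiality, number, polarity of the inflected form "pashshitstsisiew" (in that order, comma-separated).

assumed, singular, affirmative

Segment: pashshits-tsus-i-ow.
evidentiality: -tsus → assumed.
number: -i → singular.
polarity: -ow → affirmative.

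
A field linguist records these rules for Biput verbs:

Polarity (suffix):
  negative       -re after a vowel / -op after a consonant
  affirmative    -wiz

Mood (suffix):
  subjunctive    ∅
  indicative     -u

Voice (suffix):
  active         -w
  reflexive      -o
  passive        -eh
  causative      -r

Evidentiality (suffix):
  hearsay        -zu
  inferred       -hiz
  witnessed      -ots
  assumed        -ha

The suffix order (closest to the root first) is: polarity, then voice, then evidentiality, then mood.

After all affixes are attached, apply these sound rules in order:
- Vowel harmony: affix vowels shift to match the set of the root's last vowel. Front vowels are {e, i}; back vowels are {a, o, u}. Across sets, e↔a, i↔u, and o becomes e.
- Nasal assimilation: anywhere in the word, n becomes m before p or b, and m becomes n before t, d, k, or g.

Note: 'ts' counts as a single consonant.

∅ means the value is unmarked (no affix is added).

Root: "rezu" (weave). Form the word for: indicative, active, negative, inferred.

Attach polarity negative -re (after vowel 'u') → rezure.
Attach voice active -w → rezurew.
Attach evidentiality inferred -hiz → rezurewhiz.
Attach mood indicative -u → rezurewhizu.
Apply vowel harmony: rezurewhizu → rezurawhuzu.
Nasal assimilation: no change.

rezurawhuzu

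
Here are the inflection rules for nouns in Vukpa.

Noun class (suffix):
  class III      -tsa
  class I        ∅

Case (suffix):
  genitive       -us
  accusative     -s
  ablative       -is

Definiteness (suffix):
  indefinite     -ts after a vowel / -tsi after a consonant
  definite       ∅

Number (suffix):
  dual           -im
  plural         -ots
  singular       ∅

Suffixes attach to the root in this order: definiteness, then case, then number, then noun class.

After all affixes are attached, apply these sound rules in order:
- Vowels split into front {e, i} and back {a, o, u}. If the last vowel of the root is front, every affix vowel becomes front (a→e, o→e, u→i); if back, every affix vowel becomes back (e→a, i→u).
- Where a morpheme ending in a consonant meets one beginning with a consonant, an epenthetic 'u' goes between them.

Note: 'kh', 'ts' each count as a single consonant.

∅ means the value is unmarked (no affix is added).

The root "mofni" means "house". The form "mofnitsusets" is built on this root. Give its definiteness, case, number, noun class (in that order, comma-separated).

indefinite, accusative, plural, class I

Segment: mofni-ts-s-ots.
definiteness: -ts/tsi → indefinite.
case: -s → accusative.
number: -ots → plural.
noun class: ∅ → class I.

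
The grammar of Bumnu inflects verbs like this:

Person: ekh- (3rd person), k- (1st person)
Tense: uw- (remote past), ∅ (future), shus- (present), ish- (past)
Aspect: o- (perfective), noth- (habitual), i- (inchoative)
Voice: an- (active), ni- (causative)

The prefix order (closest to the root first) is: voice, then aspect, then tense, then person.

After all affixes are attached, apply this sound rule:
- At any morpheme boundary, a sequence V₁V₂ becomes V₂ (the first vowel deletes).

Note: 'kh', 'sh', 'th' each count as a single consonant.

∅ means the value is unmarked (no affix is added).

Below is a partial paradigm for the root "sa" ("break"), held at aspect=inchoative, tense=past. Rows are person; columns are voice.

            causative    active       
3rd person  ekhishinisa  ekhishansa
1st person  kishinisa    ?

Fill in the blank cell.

Attach voice active an- → ansa.
Attach aspect inchoative i- → iansa.
Attach tense past ish- → ishiansa.
Attach person 1st person k- → kishiansa.
Apply vowel deletion: kishiansa → kishansa.

kishansa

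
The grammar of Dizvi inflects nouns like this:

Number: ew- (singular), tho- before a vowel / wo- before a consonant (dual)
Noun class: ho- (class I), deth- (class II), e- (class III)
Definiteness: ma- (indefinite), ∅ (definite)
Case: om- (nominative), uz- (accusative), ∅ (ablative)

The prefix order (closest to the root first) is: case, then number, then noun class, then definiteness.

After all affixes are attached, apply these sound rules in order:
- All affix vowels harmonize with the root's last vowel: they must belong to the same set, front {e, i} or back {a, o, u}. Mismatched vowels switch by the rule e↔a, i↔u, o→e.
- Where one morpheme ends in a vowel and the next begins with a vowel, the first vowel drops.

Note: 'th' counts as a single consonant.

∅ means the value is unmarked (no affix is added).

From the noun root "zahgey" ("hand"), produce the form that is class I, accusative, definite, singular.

hewizzahgey

Attach case accusative uz- → uzzahgey.
Attach number singular ew- → ewuzzahgey.
Attach noun class class I ho- → hoewuzzahgey.
definiteness = definite: zero marking, form stays hoewuzzahgey.
Apply vowel harmony: hoewuzzahgey → heewizzahgey.
Apply vowel deletion: heewizzahgey → hewizzahgey.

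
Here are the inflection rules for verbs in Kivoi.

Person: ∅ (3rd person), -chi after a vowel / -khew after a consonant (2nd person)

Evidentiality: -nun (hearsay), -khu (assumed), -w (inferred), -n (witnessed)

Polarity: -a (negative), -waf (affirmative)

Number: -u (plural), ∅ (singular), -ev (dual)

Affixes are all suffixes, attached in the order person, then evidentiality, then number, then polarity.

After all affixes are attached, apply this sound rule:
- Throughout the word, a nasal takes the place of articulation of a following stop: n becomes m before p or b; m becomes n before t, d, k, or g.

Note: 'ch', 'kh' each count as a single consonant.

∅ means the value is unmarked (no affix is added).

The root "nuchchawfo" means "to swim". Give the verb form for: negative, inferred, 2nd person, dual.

Attach person 2nd person -chi (after vowel 'o') → nuchchawfochi.
Attach evidentiality inferred -w → nuchchawfochiw.
Attach number dual -ev → nuchchawfochiwev.
Attach polarity negative -a → nuchchawfochiweva.
Nasal assimilation: no change.

nuchchawfochiweva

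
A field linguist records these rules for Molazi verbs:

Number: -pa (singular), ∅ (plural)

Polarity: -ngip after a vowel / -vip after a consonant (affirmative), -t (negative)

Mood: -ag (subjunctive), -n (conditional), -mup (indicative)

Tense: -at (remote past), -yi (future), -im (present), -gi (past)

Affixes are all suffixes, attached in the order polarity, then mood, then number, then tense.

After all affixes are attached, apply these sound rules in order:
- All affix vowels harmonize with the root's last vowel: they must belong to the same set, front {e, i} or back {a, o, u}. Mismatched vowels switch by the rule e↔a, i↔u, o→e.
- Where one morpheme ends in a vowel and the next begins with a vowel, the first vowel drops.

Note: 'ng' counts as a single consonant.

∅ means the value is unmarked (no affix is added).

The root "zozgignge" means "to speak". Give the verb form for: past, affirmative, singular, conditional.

zozgigngengipnpegi

Attach polarity affirmative -ngip (after vowel 'e') → zozgigngengip.
Attach mood conditional -n → zozgigngengipn.
Attach number singular -pa → zozgigngengipnpa.
Attach tense past -gi → zozgigngengipnpagi.
Apply vowel harmony: zozgigngengipnpagi → zozgigngengipnpegi.
Vowel deletion: no change.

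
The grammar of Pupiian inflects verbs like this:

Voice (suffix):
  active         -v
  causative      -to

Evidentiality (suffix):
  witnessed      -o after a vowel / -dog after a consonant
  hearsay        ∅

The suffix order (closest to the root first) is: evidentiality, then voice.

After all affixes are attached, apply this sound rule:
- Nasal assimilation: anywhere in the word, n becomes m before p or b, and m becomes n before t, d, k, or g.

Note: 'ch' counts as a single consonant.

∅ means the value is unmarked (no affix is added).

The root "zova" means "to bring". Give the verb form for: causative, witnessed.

zovaoto

Attach evidentiality witnessed -o (after vowel 'a') → zovao.
Attach voice causative -to → zovaoto.
Nasal assimilation: no change.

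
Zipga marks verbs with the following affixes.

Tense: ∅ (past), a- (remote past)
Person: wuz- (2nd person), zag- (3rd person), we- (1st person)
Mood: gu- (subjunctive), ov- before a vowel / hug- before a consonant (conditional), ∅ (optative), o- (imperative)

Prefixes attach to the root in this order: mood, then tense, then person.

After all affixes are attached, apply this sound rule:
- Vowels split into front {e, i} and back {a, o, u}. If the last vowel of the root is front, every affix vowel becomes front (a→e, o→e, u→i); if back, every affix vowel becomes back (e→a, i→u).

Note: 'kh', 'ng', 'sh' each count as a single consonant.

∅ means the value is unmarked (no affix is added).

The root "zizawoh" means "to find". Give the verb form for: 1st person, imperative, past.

Attach mood imperative o- → ozizawoh.
tense = past: zero marking, form stays ozizawoh.
Attach person 1st person we- → weozizawoh.
Apply vowel harmony: weozizawoh → waozizawoh.

waozizawoh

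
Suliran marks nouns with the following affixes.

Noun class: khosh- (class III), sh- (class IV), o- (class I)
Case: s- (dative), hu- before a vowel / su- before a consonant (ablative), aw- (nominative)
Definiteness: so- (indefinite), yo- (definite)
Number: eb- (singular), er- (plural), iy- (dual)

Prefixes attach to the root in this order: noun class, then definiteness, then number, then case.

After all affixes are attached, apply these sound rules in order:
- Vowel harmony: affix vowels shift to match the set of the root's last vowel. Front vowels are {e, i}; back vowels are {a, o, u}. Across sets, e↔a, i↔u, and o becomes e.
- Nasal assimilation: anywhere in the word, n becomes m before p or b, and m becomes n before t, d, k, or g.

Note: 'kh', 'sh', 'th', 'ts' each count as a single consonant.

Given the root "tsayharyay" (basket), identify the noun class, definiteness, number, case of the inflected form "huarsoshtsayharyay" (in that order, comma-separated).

class IV, indefinite, plural, ablative

Segment: hu-er-so-sh-tsayharyay.
noun class: sh- → class IV.
definiteness: so- → indefinite.
number: er- → plural.
case: hu/su- → ablative.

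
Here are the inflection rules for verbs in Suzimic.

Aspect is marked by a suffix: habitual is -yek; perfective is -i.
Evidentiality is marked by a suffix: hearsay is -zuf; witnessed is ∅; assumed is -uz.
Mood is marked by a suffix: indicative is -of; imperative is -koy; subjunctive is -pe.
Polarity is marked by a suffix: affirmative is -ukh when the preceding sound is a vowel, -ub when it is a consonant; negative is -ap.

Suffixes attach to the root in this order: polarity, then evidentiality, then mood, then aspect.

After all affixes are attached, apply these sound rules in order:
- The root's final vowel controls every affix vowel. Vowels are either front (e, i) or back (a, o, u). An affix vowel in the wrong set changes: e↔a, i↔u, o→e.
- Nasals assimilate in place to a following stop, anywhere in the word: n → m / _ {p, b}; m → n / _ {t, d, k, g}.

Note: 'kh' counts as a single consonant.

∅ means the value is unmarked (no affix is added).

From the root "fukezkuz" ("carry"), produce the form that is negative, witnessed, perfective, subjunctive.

fukezkuzappau

Attach polarity negative -ap → fukezkuzap.
evidentiality = witnessed: zero marking, form stays fukezkuzap.
Attach mood subjunctive -pe → fukezkuzappe.
Attach aspect perfective -i → fukezkuzappei.
Apply vowel harmony: fukezkuzappei → fukezkuzappau.
Nasal assimilation: no change.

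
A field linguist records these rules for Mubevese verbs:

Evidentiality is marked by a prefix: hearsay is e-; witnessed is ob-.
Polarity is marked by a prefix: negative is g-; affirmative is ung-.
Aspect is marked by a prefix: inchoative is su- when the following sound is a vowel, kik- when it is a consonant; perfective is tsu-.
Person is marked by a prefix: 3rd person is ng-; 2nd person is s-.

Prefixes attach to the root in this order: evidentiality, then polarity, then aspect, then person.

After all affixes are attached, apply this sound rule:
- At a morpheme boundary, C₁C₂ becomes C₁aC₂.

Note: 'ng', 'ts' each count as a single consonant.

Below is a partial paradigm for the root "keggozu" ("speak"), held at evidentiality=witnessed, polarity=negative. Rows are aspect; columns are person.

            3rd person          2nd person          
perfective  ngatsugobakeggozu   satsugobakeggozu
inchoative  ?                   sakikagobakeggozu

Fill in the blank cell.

Attach evidentiality witnessed ob- → obkeggozu.
Attach polarity negative g- → gobkeggozu.
Attach aspect inchoative kik- (before consonant 'g') → kikgobkeggozu.
Attach person 3rd person ng- → ngkikgobkeggozu.
Apply epenthesis: ngkikgobkeggozu → ngakikagobakeggozu.

ngakikagobakeggozu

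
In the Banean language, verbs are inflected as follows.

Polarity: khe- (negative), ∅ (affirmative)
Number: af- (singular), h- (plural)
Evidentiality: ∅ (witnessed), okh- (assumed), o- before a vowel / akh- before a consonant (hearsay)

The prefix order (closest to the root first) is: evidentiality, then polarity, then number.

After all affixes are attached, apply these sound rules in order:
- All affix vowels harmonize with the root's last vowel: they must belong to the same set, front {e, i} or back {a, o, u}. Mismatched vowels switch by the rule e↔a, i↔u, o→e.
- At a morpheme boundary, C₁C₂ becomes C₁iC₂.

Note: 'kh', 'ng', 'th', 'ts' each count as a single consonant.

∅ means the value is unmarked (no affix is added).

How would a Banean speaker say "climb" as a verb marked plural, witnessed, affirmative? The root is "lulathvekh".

evidentiality = witnessed: zero marking, form stays lulathvekh.
polarity = affirmative: zero marking, form stays lulathvekh.
Attach number plural h- → hlulathvekh.
Vowel harmony: no change.
Apply epenthesis: hlulathvekh → hilulathvekh.

hilulathvekh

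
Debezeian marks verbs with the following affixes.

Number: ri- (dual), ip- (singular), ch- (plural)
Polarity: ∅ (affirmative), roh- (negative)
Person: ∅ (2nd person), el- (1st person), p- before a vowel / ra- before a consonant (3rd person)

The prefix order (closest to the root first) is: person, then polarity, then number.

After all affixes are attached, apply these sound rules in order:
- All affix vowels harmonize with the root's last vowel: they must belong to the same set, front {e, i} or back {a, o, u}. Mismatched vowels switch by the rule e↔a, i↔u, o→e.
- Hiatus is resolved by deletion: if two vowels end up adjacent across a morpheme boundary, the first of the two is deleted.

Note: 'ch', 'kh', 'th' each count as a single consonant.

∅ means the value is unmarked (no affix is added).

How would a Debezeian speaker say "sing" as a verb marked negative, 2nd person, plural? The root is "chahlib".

person = 2nd person: zero marking, form stays chahlib.
Attach polarity negative roh- → rohchahlib.
Attach number plural ch- → chrohchahlib.
Apply vowel harmony: chrohchahlib → chrehchahlib.
Vowel deletion: no change.

chrehchahlib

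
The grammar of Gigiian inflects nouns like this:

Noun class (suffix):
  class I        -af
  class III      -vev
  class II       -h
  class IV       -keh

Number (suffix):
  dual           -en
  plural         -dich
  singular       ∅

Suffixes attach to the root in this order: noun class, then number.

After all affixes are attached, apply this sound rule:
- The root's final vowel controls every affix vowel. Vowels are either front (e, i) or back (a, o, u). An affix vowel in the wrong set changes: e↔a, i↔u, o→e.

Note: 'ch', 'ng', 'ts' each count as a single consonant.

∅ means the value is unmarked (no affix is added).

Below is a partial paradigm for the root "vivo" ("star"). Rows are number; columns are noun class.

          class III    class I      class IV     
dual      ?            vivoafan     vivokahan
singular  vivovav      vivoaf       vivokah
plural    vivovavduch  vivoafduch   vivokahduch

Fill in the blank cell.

vivovavan

Attach noun class class III -vev → vivovev.
Attach number dual -en → vivoveven.
Apply vowel harmony: vivoveven → vivovavan.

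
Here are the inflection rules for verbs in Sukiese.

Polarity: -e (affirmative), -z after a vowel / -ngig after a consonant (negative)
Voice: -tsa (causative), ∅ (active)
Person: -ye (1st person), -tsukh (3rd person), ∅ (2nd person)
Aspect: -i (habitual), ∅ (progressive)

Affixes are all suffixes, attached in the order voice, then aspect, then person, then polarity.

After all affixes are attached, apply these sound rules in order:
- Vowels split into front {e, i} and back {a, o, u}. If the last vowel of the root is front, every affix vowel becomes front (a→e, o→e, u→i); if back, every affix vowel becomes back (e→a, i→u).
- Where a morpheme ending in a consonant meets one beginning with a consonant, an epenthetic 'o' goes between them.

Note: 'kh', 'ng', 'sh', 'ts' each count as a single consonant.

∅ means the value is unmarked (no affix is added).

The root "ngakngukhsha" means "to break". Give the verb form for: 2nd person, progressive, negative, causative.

Attach voice causative -tsa → ngakngukhshatsa.
aspect = progressive: zero marking, form stays ngakngukhshatsa.
person = 2nd person: zero marking, form stays ngakngukhshatsa.
Attach polarity negative -z (after vowel 'a') → ngakngukhshatsaz.
Vowel harmony: no change.
Epenthesis: no change.

ngakngukhshatsaz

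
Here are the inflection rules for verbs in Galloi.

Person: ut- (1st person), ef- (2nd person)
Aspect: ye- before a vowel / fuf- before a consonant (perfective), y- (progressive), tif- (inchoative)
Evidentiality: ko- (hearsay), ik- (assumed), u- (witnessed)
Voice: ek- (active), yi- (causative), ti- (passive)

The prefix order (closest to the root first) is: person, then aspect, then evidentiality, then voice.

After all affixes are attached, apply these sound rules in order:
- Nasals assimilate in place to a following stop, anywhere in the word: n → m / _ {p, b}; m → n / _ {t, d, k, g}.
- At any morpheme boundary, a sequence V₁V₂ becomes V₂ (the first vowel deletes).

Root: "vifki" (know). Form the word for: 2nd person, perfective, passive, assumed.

Attach person 2nd person ef- → efvifki.
Attach aspect perfective ye- (before vowel 'e') → yeefvifki.
Attach evidentiality assumed ik- → ikyeefvifki.
Attach voice passive ti- → tiikyeefvifki.
Nasal assimilation: no change.
Apply vowel deletion: tiikyeefvifki → tikyefvifki.

tikyefvifki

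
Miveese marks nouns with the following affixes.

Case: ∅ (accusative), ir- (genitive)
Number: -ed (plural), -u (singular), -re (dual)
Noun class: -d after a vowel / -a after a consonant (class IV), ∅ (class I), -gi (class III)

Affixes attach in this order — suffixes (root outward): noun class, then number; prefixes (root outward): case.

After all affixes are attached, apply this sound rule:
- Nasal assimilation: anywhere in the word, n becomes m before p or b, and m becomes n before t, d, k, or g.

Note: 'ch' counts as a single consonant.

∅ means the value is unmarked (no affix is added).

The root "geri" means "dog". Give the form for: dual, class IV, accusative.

Attach noun class class IV -d (after vowel 'i') → gerid.
Attach number dual -re → geridre.
case = accusative: zero marking, form stays geridre.
Nasal assimilation: no change.

geridre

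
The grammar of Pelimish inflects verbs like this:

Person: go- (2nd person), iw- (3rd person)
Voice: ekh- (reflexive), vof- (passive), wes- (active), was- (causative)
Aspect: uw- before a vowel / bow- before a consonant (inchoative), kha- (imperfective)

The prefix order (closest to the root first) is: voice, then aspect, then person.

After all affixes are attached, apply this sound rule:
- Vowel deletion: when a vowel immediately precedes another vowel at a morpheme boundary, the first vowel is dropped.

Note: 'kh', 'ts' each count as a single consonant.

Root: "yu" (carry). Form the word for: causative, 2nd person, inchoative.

Attach voice causative was- → wasyu.
Attach aspect inchoative bow- (before consonant 'w') → bowwasyu.
Attach person 2nd person go- → gobowwasyu.
Vowel deletion: no change.

gobowwasyu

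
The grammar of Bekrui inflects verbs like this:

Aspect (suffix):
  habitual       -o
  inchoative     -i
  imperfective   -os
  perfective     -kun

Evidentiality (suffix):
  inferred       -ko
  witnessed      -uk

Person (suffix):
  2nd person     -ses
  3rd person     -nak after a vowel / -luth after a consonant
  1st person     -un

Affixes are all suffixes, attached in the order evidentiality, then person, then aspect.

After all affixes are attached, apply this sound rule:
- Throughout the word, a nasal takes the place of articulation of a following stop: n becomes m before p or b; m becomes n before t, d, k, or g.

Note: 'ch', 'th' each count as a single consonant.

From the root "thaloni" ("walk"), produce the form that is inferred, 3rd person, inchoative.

thalonikonaki

Attach evidentiality inferred -ko → thaloniko.
Attach person 3rd person -nak (after vowel 'o') → thalonikonak.
Attach aspect inchoative -i → thalonikonaki.
Nasal assimilation: no change.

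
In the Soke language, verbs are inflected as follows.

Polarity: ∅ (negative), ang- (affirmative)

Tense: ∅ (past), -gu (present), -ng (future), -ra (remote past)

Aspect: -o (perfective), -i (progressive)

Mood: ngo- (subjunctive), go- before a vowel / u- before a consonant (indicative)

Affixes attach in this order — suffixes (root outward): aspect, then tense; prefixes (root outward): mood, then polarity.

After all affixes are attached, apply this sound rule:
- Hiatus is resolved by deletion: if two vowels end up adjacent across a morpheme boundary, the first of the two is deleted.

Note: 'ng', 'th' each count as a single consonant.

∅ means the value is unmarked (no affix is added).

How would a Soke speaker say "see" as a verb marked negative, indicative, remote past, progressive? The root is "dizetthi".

udizetthira

Attach aspect progressive -i → dizetthii.
Attach mood indicative u- (before consonant 'd') → udizetthii.
Attach tense remote past -ra → udizetthiira.
polarity = negative: zero marking, form stays udizetthiira.
Apply vowel deletion: udizetthiira → udizetthira.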